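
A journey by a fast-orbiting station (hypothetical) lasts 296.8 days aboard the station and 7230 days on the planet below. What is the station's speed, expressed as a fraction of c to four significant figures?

v = 0.9992c

The proper time is measured aboard the station (both events occur at the station's location); Δt is measured on the planet below. γ = Δt/τ = 7230/296.8 = 24.36.
β = √(1 − 1/γ²) = √(1 − 0.001685) = √0.9983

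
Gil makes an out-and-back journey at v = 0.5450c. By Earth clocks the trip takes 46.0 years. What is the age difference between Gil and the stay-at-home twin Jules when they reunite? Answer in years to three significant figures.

Δt − τ = 7.43 years

γ = 1/√(1 − 0.5450²) = 1/√0.7030 = 1.193
Gil's elapsed proper time: τ = 46.0/1.193 = 38.57 years.
Age gap = Δt − τ = 46.0 − 38.57 years.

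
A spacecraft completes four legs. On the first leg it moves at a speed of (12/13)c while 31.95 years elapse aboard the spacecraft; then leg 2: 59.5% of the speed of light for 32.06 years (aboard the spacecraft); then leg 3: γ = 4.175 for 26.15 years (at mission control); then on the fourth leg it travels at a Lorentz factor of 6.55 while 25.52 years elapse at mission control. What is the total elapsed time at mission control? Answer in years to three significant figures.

Leg 1: γ = 1/√(1 − (12/13)²) = 13/5 = 2.600; Δt_1 = 2.600 × 31.95 = 83.07 years.
Leg 2: β = 0.595; γ = 1/√(1 − 0.595²) = 1/√0.6460 = 1.244; Δt_2 = 1.244 × 32.06 = 39.89 years.
Leg 3: 26.15 years is already measured at mission control.
Leg 4: 25.52 years is already measured at mission control.
Total: 83.07 + 39.89 + 26.15 + 25.52 years.

Δt = 175 years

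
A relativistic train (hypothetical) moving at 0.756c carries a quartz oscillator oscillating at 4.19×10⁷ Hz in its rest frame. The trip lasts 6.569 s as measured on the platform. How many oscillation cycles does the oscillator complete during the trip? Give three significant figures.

γ = 1/√(1 − 0.756²) = 1/√0.4285 = 1.528
The oscillator's own cycle count is N = f × τ where τ is the proper time on the train. τ = Δt/γ = 6.569/1.528 = 4.300 s = 4.300×10⁰ s.
N = 4.19×10⁷ × 4.300×10⁰ = 1.802×10⁸.

N = 1.80×10⁸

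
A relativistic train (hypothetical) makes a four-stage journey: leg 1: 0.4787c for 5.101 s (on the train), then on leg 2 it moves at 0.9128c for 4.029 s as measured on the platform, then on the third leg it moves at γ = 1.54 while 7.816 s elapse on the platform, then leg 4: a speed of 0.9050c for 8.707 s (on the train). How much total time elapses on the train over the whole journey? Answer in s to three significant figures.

Leg 1: 5.101 s is already measured on the train.
Leg 2: γ = 1/√(1 − 0.9128²) = 1/√0.1668 = 2.449; τ_2 = 4.029/2.449 = 1.645 s.
Leg 3: γ = 1.54; τ_3 = 7.816/1.540 = 5.075 s.
Leg 4: 8.707 s is already measured on the train.
Total: 5.101 + 1.645 + 5.075 + 8.707 s.

τ = 20.5 s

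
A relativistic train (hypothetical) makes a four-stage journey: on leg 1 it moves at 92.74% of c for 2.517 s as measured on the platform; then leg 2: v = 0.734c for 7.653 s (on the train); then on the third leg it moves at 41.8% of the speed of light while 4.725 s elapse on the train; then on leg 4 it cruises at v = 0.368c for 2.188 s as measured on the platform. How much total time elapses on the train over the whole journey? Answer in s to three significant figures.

τ = 15.4 s

Leg 1: β = 0.9274; γ = 1/√(1 − 0.9274²) = 1/√0.1399 = 2.673; τ_1 = 2.517/2.673 = 0.9415 s.
Leg 2: 7.653 s is already measured on the train.
Leg 3: 4.725 s is already measured on the train.
Leg 4: γ = 1/√(1 − 0.368²) = 1/√0.8646 = 1.075; τ_4 = 2.188/1.075 = 2.034 s.
Total: 0.9415 + 7.653 + 4.725 + 2.034 s.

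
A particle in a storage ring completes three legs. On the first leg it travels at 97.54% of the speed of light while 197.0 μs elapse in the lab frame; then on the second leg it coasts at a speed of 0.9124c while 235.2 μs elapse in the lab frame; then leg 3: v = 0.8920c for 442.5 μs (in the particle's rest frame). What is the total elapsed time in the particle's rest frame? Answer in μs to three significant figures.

τ = 582 μs

Leg 1: β = 0.9754; γ = 1/√(1 − 0.9754²) = 1/√0.04859 = 4.536; τ_1 = 197.0/4.536 = 43.43 μs.
Leg 2: γ = 1/√(1 − 0.9124²) = 1/√0.1675 = 2.443; τ_2 = 235.2/2.443 = 96.27 μs.
Leg 3: 442.5 μs is already measured in the particle's rest frame.
Total: 43.43 + 96.27 + 442.5 μs.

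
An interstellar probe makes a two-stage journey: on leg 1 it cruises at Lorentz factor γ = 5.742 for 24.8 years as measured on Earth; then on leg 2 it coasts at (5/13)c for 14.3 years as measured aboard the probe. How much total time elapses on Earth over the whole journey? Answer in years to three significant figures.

Δt = 40.3 years

Leg 1: 24.8 years is already measured on Earth.
Leg 2: γ = 1/√(1 − (5/13)²) = 13/12 ≈ 1.083; Δt_2 = 1.083 × 14.3 = 15.49 years.
Total: 24.80 + 15.49 years.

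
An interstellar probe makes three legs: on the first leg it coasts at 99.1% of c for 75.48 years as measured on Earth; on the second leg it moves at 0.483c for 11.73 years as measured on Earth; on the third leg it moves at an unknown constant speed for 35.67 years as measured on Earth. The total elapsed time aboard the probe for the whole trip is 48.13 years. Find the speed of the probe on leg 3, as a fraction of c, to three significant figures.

Leg 1: β = 0.991; γ = 1/√(1 − 0.991²) = 1/√0.01792 = 7.470; τ_1 = 75.48/7.470 = 10.10 years.
Leg 2: γ = 1/√(1 − 0.483²) = 1/√0.7667 = 1.142; τ_2 = 11.73/1.142 = 10.27 years.
Leg 3: speed unknown; τ_3 = 35.67/γ_3.
Total proper time: 10.10 + 10.27 + τ_3 = 48.13, so τ_3 = 48.13 − 20.37 = 27.76 years.
γ_3 = 35.67/27.76 = 1.285; β = √(1 − 1/γ²) = √0.3945.

β = 0.628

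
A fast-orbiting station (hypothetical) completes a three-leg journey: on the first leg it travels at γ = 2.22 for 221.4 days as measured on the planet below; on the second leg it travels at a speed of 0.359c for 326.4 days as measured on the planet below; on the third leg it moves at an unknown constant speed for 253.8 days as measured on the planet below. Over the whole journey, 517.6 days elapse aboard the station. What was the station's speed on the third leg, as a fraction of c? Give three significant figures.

β = 0.895

Leg 1: γ = 2.22; τ_1 = 221.4/2.220 = 99.73 days.
Leg 2: γ = 1/√(1 − 0.359²) = 1/√0.8711 = 1.071; τ_2 = 326.4/1.071 = 304.6 days.
Leg 3: speed unknown; τ_3 = 253.8/γ_3.
Total proper time: 99.73 + 304.6 + τ_3 = 517.6, so τ_3 = 517.6 − 404.4 = 113.2 days.
γ_3 = 253.8/113.2 = 2.241; β = √(1 − 1/γ²) = √0.8010.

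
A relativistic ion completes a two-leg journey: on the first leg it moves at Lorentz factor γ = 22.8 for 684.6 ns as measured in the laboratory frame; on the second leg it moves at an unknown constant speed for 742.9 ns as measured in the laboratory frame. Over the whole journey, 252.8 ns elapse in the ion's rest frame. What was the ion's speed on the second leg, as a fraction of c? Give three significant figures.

Leg 1: γ = 22.8; τ_1 = 684.6/22.80 = 30.03 ns.
Leg 2: speed unknown; τ_2 = 742.9/γ_2.
Total proper time: 30.03 + τ_2 = 252.8, so τ_2 = 252.8 − 30.03 = 222.8 ns.
γ_2 = 742.9/222.8 = 3.335; β = √(1 − 1/γ²) = √0.9101.

β = 0.954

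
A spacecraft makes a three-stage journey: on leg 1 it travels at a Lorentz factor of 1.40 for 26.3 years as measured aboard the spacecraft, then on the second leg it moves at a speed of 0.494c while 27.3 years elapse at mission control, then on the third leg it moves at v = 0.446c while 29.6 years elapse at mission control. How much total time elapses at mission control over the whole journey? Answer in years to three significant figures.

Leg 1: γ = 1.40; Δt_1 = 1.400 × 26.3 = 36.82 years.
Leg 2: 27.3 years is already measured at mission control.
Leg 3: 29.6 years is already measured at mission control.
Total: 36.82 + 27.30 + 29.60 years.

Δt = 93.7 years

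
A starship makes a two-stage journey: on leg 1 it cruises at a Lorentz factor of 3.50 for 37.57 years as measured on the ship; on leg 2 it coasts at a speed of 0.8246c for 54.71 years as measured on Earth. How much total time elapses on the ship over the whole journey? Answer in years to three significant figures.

τ = 68.5 years

Leg 1: 37.57 years is already measured on the ship.
Leg 2: γ = 1/√(1 − 0.8246²) = 1/√0.3200 = 1.768; τ_2 = 54.71/1.768 = 30.95 years.
Total: 37.57 + 30.95 years.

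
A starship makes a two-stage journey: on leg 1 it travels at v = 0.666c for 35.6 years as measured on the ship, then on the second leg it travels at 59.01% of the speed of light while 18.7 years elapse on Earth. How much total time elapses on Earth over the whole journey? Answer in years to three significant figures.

Leg 1: γ = 1/√(1 − 0.666²) = 1/√0.5564 = 1.341; Δt_1 = 1.341 × 35.6 = 47.72 years.
Leg 2: 18.7 years is already measured on Earth.
Total: 47.72 + 18.70 years.

Δt = 66.4 years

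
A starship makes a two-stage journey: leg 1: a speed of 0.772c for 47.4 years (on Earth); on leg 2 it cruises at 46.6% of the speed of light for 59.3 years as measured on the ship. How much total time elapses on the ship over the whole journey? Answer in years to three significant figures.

τ = 89.4 years

Leg 1: γ = 1/√(1 − 0.772²) = 1/√0.4040 = 1.573; τ_1 = 47.4/1.573 = 30.13 years.
Leg 2: 59.3 years is already measured on the ship.
Total: 30.13 + 59.30 years.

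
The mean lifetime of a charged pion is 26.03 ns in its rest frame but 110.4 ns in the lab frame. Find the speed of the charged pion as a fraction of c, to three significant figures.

γ = Δt/τ₀ = 110.4/26.03 = 4.241
β = √(1 − 1/γ²) = √(1 − 0.05559) = √0.9444

v = 0.972c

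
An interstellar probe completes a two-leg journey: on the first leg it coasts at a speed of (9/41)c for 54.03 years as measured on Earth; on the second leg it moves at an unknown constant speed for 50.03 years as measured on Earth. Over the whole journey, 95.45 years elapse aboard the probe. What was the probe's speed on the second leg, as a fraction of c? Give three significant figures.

Leg 1: γ = 1/√(1 − (9/41)²) = 41/40 = 1.025; τ_1 = 54.03/1.025 = 52.71 years.
Leg 2: speed unknown; τ_2 = 50.03/γ_2.
Total proper time: 52.71 + τ_2 = 95.45, so τ_2 = 95.45 − 52.71 = 42.74 years.
γ_2 = 50.03/42.74 = 1.171; β = √(1 − 1/γ²) = √0.2703.

β = 0.520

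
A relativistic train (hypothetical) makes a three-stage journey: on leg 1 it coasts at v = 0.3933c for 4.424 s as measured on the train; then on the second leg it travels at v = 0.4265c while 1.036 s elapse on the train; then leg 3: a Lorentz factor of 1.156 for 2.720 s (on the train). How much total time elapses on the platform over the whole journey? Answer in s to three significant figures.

Leg 1: γ = 1/√(1 − 0.3933²) = 1/√0.8453 = 1.088; Δt_1 = 1.088 × 4.424 = 4.812 s.
Leg 2: γ = 1/√(1 − 0.4265²) = 1/√0.8181 = 1.106; Δt_2 = 1.106 × 1.036 = 1.145 s.
Leg 3: γ = 1.156; Δt_3 = 1.156 × 2.720 = 3.144 s.
Total: 4.812 + 1.145 + 3.144 s.

Δt = 9.10 s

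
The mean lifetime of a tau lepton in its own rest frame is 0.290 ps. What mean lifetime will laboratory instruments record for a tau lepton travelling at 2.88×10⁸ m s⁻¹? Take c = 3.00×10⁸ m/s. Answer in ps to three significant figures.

β = 2.88×10⁸/3.00×10⁸ = 0.9600; γ = 1/√(1 − 0.9600²) = 3.571
The rest-frame lifetime is the proper time; the lab measures the dilated interval Δt = γτ₀ = 3.571 × 0.290 ps.

Δt = 1.04 ps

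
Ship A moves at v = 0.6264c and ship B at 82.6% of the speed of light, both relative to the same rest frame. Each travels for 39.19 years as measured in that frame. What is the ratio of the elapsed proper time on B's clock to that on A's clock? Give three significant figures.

τ_B/τ_A = 0.723

A: γ = 1/√(1 − 0.6264²) = 1/√0.6076 = 1.283. B: β = 0.826; γ = 1/√(1 − 0.826²) = 1/√0.3177 = 1.774.
τ_A/τ_B = γ_B/γ_A = 1.774/1.283 = 1.383, so τ_B/τ_A = 0.7231.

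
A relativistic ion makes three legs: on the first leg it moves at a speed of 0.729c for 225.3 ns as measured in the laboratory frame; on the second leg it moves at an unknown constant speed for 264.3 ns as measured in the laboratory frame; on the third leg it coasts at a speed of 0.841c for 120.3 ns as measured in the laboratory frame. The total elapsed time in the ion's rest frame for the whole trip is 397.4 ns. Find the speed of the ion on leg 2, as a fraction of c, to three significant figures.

Leg 1: γ = 1/√(1 − 0.729²) = 1/√0.4686 = 1.461; τ_1 = 225.3/1.461 = 154.2 ns.
Leg 2: speed unknown; τ_2 = 264.3/γ_2.
Leg 3: γ = 1/√(1 − 0.841²) = 1/√0.2927 = 1.848; τ_3 = 120.3/1.848 = 65.09 ns.
Total proper time: 154.2 + τ_2 + 65.09 = 397.4, so τ_2 = 397.4 − 219.3 = 178.1 ns.
γ_2 = 264.3/178.1 = 1.484; β = √(1 − 1/γ²) = √0.5460.

β = 0.739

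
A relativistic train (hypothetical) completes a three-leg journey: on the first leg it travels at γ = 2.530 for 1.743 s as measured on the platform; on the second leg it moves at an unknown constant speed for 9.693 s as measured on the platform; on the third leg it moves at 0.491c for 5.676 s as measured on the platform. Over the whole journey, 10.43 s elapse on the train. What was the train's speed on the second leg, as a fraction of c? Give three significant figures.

Leg 1: γ = 2.530; τ_1 = 1.743/2.530 = 0.6889 s.
Leg 2: speed unknown; τ_2 = 9.693/γ_2.
Leg 3: γ = 1/√(1 − 0.491²) = 1/√0.7589 = 1.148; τ_3 = 5.676/1.148 = 4.945 s.
Total proper time: 0.6889 + τ_2 + 4.945 = 10.43, so τ_2 = 10.43 − 5.634 = 4.796 s.
γ_2 = 9.693/4.796 = 2.021; β = √(1 − 1/γ²) = √0.7551.

β = 0.869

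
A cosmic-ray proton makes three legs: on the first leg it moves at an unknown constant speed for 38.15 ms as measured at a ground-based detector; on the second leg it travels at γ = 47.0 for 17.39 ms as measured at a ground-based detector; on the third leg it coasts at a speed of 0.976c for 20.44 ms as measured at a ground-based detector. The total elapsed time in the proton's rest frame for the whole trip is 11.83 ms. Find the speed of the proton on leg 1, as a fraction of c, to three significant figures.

β = 0.983

Leg 1: speed unknown; τ_1 = 38.15/γ_1.
Leg 2: γ = 47.0; τ_2 = 17.39/47.00 = 0.3700 ms.
Leg 3: γ = 1/√(1 − 0.976²) = 1/√0.04742 = 4.592; τ_3 = 20.44/4.592 = 4.451 ms.
Total proper time: τ_1 + 0.3700 + 4.451 = 11.83, so τ_1 = 11.83 − 4.821 = 7.009 ms.
γ_1 = 38.15/7.009 = 5.443; β = √(1 − 1/γ²) = √0.9662.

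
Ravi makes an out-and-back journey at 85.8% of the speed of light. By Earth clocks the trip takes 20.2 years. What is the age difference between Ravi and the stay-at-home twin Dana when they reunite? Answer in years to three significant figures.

β = 0.858; γ = 1/√(1 − 0.858²) = 1/√0.2638 = 1.947
Ravi's elapsed proper time: τ = 20.2/1.947 = 10.38 years.
Age gap = Δt − τ = 20.2 − 10.38 years.

Δt − τ = 9.82 years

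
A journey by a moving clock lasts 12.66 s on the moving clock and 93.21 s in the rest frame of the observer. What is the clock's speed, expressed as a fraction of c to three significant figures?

β = 0.991

The proper time is measured on the moving clock (both events occur at the clock's location); Δt is measured in the rest frame of the observer. γ = Δt/τ = 93.21/12.66 = 7.363.
β = √(1 − 1/γ²) = √(1 − 0.01845) = √0.9816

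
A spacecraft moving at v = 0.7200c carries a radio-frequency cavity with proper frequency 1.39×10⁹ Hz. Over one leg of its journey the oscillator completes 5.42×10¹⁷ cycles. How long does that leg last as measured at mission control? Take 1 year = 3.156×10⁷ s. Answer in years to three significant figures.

Δt = 17.8 years

γ = 1/√(1 − 0.7200²) = 1/√0.4816 = 1.441
Proper time for N cycles: τ = N/f = 5.42×10¹⁷/(1.39×10⁹) = 3.899×10⁸ s = 12.36 years.
Lab-frame duration Δt = γτ = 1.441 × 12.36 = 17.80 years.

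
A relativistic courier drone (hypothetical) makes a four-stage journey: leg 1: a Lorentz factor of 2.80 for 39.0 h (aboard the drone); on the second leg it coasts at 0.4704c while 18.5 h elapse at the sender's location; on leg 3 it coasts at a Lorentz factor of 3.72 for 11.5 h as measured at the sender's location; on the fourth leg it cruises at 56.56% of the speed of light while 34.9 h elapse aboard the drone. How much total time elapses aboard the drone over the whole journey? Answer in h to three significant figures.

τ = 93.3 h

Leg 1: 39.0 h is already measured aboard the drone.
Leg 2: γ = 1/√(1 − 0.4704²) = 1/√0.7787 = 1.133; τ_2 = 18.5/1.133 = 16.33 h.
Leg 3: γ = 3.72; τ_3 = 11.5/3.720 = 3.091 h.
Leg 4: 34.9 h is already measured aboard the drone.
Total: 39.00 + 16.33 + 3.091 + 34.90 h.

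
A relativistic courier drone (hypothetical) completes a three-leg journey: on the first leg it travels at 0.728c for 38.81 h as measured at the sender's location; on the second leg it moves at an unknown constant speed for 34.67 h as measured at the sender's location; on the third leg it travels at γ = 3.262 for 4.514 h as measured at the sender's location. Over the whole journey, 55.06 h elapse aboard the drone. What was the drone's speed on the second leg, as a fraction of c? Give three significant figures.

Leg 1: γ = 1/√(1 − 0.728²) = 1/√0.4700 = 1.459; τ_1 = 38.81/1.459 = 26.61 h.
Leg 2: speed unknown; τ_2 = 34.67/γ_2.
Leg 3: γ = 3.262; τ_3 = 4.514/3.262 = 1.384 h.
Total proper time: 26.61 + τ_2 + 1.384 = 55.06, so τ_2 = 55.06 − 27.99 = 27.07 h.
γ_2 = 34.67/27.07 = 1.281; β = √(1 − 1/γ²) = √0.3904.

β = 0.625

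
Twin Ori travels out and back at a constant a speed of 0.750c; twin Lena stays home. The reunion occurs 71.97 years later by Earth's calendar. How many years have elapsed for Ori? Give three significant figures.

τ = 47.6 years

γ = 1/√(1 − 0.750²) = 1/√0.4375 = 1.512
Ori's clock measures proper time along the trip: τ = Δt/γ = 71.97/1.512 years.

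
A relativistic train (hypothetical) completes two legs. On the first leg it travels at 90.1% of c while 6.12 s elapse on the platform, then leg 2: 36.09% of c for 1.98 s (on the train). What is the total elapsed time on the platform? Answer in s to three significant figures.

Δt = 8.24 s

Leg 1: 6.12 s is already measured on the platform.
Leg 2: β = 0.3609; γ = 1/√(1 − 0.3609²) = 1/√0.8698 = 1.072; Δt_2 = 1.072 × 1.98 = 2.123 s.
Total: 6.120 + 2.123 s.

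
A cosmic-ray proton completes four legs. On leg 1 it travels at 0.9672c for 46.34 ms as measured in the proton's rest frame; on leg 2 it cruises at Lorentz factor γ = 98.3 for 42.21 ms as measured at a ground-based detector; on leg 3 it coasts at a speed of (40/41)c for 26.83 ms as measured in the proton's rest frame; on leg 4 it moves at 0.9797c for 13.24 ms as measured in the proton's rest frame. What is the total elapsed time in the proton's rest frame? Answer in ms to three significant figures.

Leg 1: 46.34 ms is already measured in the proton's rest frame.
Leg 2: γ = 98.3; τ_2 = 42.21/98.30 = 0.4294 ms.
Leg 3: 26.83 ms is already measured in the proton's rest frame.
Leg 4: 13.24 ms is already measured in the proton's rest frame.
Total: 46.34 + 0.4294 + 26.83 + 13.24 ms.

τ = 86.8 ms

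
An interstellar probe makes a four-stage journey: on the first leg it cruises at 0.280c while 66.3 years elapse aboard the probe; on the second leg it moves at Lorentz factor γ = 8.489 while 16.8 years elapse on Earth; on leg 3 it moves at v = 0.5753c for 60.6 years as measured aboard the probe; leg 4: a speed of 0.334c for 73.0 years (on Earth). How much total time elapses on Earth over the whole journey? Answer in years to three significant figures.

Δt = 233 years

Leg 1: γ = 1/√(1 − 0.280²) = 25/24 ≈ 1.042; Δt_1 = 1.042 × 66.3 = 69.06 years.
Leg 2: 16.8 years is already measured on Earth.
Leg 3: γ = 1/√(1 − 0.5753²) = 1/√0.6690 = 1.223; Δt_3 = 1.223 × 60.6 = 74.09 years.
Leg 4: 73.0 years is already measured on Earth.
Total: 69.06 + 16.80 + 74.09 + 73.00 years.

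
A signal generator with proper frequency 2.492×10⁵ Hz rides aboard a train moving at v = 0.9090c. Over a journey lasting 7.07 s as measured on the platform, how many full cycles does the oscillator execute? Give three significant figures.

N = 7.34×10⁵

γ = 1/√(1 − 0.9090²) = 1/√0.1737 = 2.399
The oscillator's own cycle count is N = f × τ where τ is the proper time on the train. τ = Δt/γ = 7.07/2.399 = 2.947 s = 2.947×10⁰ s.
N = 2.492×10⁵ × 2.947×10⁰ = 7.343×10⁵.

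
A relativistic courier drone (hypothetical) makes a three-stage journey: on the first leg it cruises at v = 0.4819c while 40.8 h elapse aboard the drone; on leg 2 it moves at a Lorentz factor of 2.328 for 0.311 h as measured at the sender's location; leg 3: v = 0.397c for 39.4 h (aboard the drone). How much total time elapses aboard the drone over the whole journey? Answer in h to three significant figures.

Leg 1: 40.8 h is already measured aboard the drone.
Leg 2: γ = 2.328; τ_2 = 0.311/2.328 = 0.1336 h.
Leg 3: 39.4 h is already measured aboard the drone.
Total: 40.80 + 0.1336 + 39.40 h.

τ = 80.3 h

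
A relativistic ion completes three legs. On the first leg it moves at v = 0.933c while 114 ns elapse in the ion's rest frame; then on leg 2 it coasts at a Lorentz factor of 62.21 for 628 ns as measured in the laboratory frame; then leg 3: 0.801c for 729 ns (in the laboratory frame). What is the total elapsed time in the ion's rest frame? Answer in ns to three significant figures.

τ = 561 ns

Leg 1: 114 ns is already measured in the ion's rest frame.
Leg 2: γ = 62.21; τ_2 = 628/62.21 = 10.09 ns.
Leg 3: γ = 1/√(1 − 0.801²) = 1/√0.3584 = 1.670; τ_3 = 729/1.670 = 436.4 ns.
Total: 114.0 + 10.09 + 436.4 ns.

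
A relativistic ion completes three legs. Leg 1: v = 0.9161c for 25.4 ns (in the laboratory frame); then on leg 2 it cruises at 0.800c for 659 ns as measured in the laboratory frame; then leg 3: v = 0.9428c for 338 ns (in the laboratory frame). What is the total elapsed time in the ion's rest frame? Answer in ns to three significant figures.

τ = 518 ns

Leg 1: γ = 1/√(1 − 0.9161²) = 1/√0.1608 = 2.494; τ_1 = 25.4/2.494 = 10.18 ns.
Leg 2: γ = 1/√(1 − 0.800²) = 5/3 ≈ 1.667; τ_2 = 659/1.667 = 395.4 ns.
Leg 3: γ = 1/√(1 − 0.9428²) = 1/√0.1111 = 3.000; τ_3 = 338/3.000 = 112.7 ns.
Total: 10.18 + 395.4 + 112.7 ns.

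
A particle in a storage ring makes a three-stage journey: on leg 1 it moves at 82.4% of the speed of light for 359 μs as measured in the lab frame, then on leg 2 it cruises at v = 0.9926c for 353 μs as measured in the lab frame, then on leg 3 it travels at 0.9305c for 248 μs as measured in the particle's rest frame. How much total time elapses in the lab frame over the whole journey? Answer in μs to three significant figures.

Leg 1: 359 μs is already measured in the lab frame.
Leg 2: 353 μs is already measured in the lab frame.
Leg 3: γ = 1/√(1 − 0.9305²) = 1/√0.1342 = 2.730; Δt_3 = 2.730 × 248 = 677.1 μs.
Total: 359.0 + 353.0 + 677.1 μs.

Δt = 1390 μs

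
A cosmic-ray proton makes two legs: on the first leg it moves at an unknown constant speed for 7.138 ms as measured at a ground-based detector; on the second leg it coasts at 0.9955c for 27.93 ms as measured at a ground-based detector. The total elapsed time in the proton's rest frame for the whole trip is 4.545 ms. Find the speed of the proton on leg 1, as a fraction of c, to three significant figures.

β = 0.964

Leg 1: speed unknown; τ_1 = 7.138/γ_1.
Leg 2: γ = 1/√(1 − 0.9955²) = 1/√0.008980 = 10.55; τ_2 = 27.93/10.55 = 2.647 ms.
Total proper time: τ_1 + 2.647 = 4.545, so τ_1 = 4.545 − 2.647 = 1.898 ms.
γ_1 = 7.138/1.898 = 3.760; β = √(1 − 1/γ²) = √0.9293.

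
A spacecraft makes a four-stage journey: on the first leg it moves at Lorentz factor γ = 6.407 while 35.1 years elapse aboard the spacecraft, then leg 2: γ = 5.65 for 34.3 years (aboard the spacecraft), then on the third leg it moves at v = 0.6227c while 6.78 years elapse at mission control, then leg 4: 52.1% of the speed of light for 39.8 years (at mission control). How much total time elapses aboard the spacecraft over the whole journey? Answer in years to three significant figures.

Leg 1: 35.1 years is already measured aboard the spacecraft.
Leg 2: 34.3 years is already measured aboard the spacecraft.
Leg 3: γ = 1/√(1 − 0.6227²) = 1/√0.6122 = 1.278; τ_3 = 6.78/1.278 = 5.305 years.
Leg 4: β = 0.521; γ = 1/√(1 − 0.521²) = 1/√0.7286 = 1.172; τ_4 = 39.8/1.172 = 33.97 years.
Total: 35.10 + 34.30 + 5.305 + 33.97 years.

τ = 109 years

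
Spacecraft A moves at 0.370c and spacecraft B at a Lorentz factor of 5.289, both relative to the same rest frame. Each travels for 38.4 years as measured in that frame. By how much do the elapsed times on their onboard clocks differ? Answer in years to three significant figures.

|τ_A − τ_B| = 28.4 years

A: γ = 1/√(1 − 0.370²) = 1/√0.8631 = 1.076; τ_A = 38.4/1.076 = 35.67 years.
B: γ = 5.289; τ_B = 38.4/5.289 = 7.260 years.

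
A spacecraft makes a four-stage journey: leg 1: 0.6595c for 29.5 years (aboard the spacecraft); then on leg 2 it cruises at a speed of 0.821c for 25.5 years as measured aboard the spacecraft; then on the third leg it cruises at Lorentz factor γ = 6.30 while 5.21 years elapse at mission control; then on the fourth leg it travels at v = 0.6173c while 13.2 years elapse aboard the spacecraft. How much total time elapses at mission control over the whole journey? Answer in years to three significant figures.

Δt = 106 years

Leg 1: γ = 1/√(1 − 0.6595²) = 1/√0.5651 = 1.330; Δt_1 = 1.330 × 29.5 = 39.24 years.
Leg 2: γ = 1/√(1 − 0.821²) = 1/√0.3260 = 1.752; Δt_2 = 1.752 × 25.5 = 44.66 years.
Leg 3: 5.21 years is already measured at mission control.
Leg 4: γ = 1/√(1 − 0.6173²) = 1/√0.6189 = 1.271; Δt_4 = 1.271 × 13.2 = 16.78 years.
Total: 39.24 + 44.66 + 5.210 + 16.78 years.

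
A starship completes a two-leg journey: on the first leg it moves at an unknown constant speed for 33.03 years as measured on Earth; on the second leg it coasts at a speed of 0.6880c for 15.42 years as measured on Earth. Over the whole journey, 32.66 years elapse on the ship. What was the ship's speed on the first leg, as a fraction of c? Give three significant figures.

Leg 1: speed unknown; τ_1 = 33.03/γ_1.
Leg 2: γ = 1/√(1 − 0.6880²) = 1/√0.5267 = 1.378; τ_2 = 15.42/1.378 = 11.19 years.
Total proper time: τ_1 + 11.19 = 32.66, so τ_1 = 32.66 − 11.19 = 21.47 years.
γ_1 = 33.03/21.47 = 1.538; β = √(1 − 1/γ²) = √0.5775.

β = 0.760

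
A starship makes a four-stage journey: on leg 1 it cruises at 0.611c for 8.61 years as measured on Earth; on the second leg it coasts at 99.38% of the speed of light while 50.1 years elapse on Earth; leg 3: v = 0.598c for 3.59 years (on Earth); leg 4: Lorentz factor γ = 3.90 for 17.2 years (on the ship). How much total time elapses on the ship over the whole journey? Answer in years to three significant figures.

Leg 1: γ = 1/√(1 − 0.611²) = 1/√0.6267 = 1.263; τ_1 = 8.61/1.263 = 6.816 years.
Leg 2: β = 0.9938; γ = 1/√(1 − 0.9938²) = 1/√0.01236 = 8.994; τ_2 = 50.1/8.994 = 5.570 years.
Leg 3: γ = 1/√(1 − 0.598²) = 1/√0.6424 = 1.248; τ_3 = 3.59/1.248 = 2.877 years.
Leg 4: 17.2 years is already measured on the ship.
Total: 6.816 + 5.570 + 2.877 + 17.20 years.

τ = 32.5 years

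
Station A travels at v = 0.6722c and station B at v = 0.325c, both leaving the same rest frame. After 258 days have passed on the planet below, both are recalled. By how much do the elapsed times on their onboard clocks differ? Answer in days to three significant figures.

|τ_A − τ_B| = 53.0 days

A: γ = 1/√(1 − 0.6722²) = 1/√0.5481 = 1.351; τ_A = 258/1.351 = 191.0 days.
B: γ = 1/√(1 − 0.325²) = 1/√0.8944 = 1.057; τ_B = 258/1.057 = 244.0 days.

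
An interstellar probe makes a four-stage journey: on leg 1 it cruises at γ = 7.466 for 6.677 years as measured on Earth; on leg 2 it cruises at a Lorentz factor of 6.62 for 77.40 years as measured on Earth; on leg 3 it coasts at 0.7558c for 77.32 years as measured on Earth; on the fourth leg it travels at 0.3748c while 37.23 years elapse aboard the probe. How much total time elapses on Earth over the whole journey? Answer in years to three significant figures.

Δt = 202 years

Leg 1: 6.677 years is already measured on Earth.
Leg 2: 77.40 years is already measured on Earth.
Leg 3: 77.32 years is already measured on Earth.
Leg 4: γ = 1/√(1 − 0.3748²) = 1/√0.8595 = 1.079; Δt_4 = 1.079 × 37.23 = 40.16 years.
Total: 6.677 + 77.40 + 77.32 + 40.16 years.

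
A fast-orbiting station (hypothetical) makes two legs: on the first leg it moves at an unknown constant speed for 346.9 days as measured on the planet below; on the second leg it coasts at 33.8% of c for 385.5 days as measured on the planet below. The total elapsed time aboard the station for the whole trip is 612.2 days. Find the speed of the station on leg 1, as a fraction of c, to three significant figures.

β = 0.695

Leg 1: speed unknown; τ_1 = 346.9/γ_1.
Leg 2: β = 0.338; γ = 1/√(1 − 0.338²) = 1/√0.8858 = 1.063; τ_2 = 385.5/1.063 = 362.8 days.
Total proper time: τ_1 + 362.8 = 612.2, so τ_1 = 612.2 − 362.8 = 249.4 days.
γ_1 = 346.9/249.4 = 1.391; β = √(1 − 1/γ²) = √0.4832.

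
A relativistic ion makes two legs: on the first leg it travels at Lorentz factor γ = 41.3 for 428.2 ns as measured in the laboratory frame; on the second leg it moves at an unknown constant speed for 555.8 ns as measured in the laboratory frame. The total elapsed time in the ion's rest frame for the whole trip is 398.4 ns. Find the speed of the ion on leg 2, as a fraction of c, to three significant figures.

Leg 1: γ = 41.3; τ_1 = 428.2/41.30 = 10.37 ns.
Leg 2: speed unknown; τ_2 = 555.8/γ_2.
Total proper time: 10.37 + τ_2 = 398.4, so τ_2 = 398.4 − 10.37 = 388.0 ns.
γ_2 = 555.8/388.0 = 1.432; β = √(1 − 1/γ²) = √0.5126.

β = 0.716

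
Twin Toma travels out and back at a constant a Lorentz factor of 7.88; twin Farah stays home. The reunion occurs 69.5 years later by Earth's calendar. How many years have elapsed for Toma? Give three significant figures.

τ = 8.82 years

γ = 7.88
Toma's clock measures proper time along the trip: τ = Δt/γ = 69.5/7.880 years.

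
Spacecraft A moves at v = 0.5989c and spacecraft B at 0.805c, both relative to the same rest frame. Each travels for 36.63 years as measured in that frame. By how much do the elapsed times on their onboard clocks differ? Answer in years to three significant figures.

|τ_A − τ_B| = 7.60 years

A: γ = 1/√(1 − 0.5989²) = 1/√0.6413 = 1.249; τ_A = 36.63/1.249 = 29.33 years.
B: γ = 1/√(1 − 0.805²) = 1/√0.3520 = 1.686; τ_B = 36.63/1.686 = 21.73 years.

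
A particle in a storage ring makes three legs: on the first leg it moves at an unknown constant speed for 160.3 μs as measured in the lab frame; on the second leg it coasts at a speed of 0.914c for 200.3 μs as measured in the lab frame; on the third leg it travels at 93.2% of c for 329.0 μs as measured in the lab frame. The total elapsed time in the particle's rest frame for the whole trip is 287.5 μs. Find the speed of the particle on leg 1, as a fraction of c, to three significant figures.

β = 0.840

Leg 1: speed unknown; τ_1 = 160.3/γ_1.
Leg 2: γ = 1/√(1 − 0.914²) = 1/√0.1646 = 2.465; τ_2 = 200.3/2.465 = 81.26 μs.
Leg 3: β = 0.932; γ = 1/√(1 − 0.932²) = 1/√0.1314 = 2.759; τ_3 = 329.0/2.759 = 119.2 μs.
Total proper time: τ_1 + 81.26 + 119.2 = 287.5, so τ_1 = 287.5 − 200.5 = 86.99 μs.
γ_1 = 160.3/86.99 = 1.843; β = √(1 − 1/γ²) = √0.7055.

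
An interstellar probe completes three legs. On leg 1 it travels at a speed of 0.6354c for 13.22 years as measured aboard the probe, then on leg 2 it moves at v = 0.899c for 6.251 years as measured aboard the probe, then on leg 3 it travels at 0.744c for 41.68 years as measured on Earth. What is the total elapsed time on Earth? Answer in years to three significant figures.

Leg 1: γ = 1/√(1 − 0.6354²) = 1/√0.5963 = 1.295; Δt_1 = 1.295 × 13.22 = 17.12 years.
Leg 2: γ = 1/√(1 − 0.899²) = 1/√0.1918 = 2.283; Δt_2 = 2.283 × 6.251 = 14.27 years.
Leg 3: 41.68 years is already measured on Earth.
Total: 17.12 + 14.27 + 41.68 years.

Δt = 73.1 years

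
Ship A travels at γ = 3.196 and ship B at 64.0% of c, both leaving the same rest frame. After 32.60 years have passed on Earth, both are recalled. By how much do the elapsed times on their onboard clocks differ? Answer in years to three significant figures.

A: γ = 3.196; τ_A = 32.60/3.196 = 10.20 years.
B: β = 0.640; γ = 1/√(1 − 0.640²) = 1/√0.5904 = 1.301; τ_B = 32.60/1.301 = 25.05 years.

|τ_A − τ_B| = 14.8 years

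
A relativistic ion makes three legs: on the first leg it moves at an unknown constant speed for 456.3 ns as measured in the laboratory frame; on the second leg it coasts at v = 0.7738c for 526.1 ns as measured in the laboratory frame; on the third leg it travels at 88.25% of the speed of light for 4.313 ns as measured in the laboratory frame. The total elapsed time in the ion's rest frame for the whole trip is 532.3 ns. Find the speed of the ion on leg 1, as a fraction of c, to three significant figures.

Leg 1: speed unknown; τ_1 = 456.3/γ_1.
Leg 2: γ = 1/√(1 − 0.7738²) = 1/√0.4012 = 1.579; τ_2 = 526.1/1.579 = 333.2 ns.
Leg 3: β = 0.8825; γ = 1/√(1 − 0.8825²) = 1/√0.2212 = 2.126; τ_3 = 4.313/2.126 = 2.028 ns.
Total proper time: τ_1 + 333.2 + 2.028 = 532.3, so τ_1 = 532.3 − 335.3 = 197.0 ns.
γ_1 = 456.3/197.0 = 2.316; β = √(1 − 1/γ²) = √0.8136.

β = 0.902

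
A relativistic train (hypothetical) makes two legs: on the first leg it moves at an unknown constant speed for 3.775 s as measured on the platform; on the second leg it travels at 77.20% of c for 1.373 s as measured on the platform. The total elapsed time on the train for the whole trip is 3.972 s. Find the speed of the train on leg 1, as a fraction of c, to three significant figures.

β = 0.571

Leg 1: speed unknown; τ_1 = 3.775/γ_1.
Leg 2: β = 0.7720; γ = 1/√(1 − 0.7720²) = 1/√0.4040 = 1.573; τ_2 = 1.373/1.573 = 0.8727 s.
Total proper time: τ_1 + 0.8727 = 3.972, so τ_1 = 3.972 − 0.8727 = 3.099 s.
γ_1 = 3.775/3.099 = 1.218; β = √(1 − 1/γ²) = √0.3260.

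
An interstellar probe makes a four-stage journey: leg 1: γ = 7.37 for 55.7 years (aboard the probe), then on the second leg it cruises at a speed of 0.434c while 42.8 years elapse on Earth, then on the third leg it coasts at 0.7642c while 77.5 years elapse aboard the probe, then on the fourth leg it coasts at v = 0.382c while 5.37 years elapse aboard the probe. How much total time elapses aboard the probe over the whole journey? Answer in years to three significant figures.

Leg 1: 55.7 years is already measured aboard the probe.
Leg 2: γ = 1/√(1 − 0.434²) = 1/√0.8116 = 1.110; τ_2 = 42.8/1.110 = 38.56 years.
Leg 3: 77.5 years is already measured aboard the probe.
Leg 4: 5.37 years is already measured aboard the probe.
Total: 55.70 + 38.56 + 77.50 + 5.370 years.

τ = 177 years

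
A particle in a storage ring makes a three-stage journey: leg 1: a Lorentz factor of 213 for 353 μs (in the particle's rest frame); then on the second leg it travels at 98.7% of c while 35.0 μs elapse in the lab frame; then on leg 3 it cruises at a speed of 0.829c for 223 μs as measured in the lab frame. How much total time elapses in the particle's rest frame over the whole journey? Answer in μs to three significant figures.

Leg 1: 353 μs is already measured in the particle's rest frame.
Leg 2: β = 0.987; γ = 1/√(1 − 0.987²) = 1/√0.02583 = 6.222; τ_2 = 35.0/6.222 = 5.625 μs.
Leg 3: γ = 1/√(1 − 0.829²) = 1/√0.3128 = 1.788; τ_3 = 223/1.788 = 124.7 μs.
Total: 353.0 + 5.625 + 124.7 μs.

τ = 483 μs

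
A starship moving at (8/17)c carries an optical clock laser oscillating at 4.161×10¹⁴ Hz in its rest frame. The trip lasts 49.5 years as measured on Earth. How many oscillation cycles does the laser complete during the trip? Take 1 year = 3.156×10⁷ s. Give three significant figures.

γ = 1/√(1 − (8/17)²) = 17/15 ≈ 1.133
The oscillator's own cycle count is N = f × τ where τ is the proper time on the ship. τ = Δt/γ = 49.5/1.133 = 43.68 years = 1.378×10⁹ s.
N = 4.161×10¹⁴ × 1.378×10⁹ = 5.736×10²³.

N = 5.74×10²³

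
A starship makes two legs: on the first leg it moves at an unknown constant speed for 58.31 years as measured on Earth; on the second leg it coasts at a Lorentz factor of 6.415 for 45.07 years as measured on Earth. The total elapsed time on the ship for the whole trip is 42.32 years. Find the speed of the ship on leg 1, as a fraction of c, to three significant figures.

β = 0.796

Leg 1: speed unknown; τ_1 = 58.31/γ_1.
Leg 2: γ = 6.415; τ_2 = 45.07/6.415 = 7.026 years.
Total proper time: τ_1 + 7.026 = 42.32, so τ_1 = 42.32 − 7.026 = 35.29 years.
γ_1 = 58.31/35.29 = 1.652; β = √(1 − 1/γ²) = √0.6336.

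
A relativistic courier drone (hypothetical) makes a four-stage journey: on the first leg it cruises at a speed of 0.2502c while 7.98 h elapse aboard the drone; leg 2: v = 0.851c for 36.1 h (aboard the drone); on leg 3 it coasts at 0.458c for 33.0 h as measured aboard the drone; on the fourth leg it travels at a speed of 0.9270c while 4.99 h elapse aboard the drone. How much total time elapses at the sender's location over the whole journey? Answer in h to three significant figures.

Δt = 127 h

Leg 1: γ = 1/√(1 − 0.2502²) = 1/√0.9374 = 1.033; Δt_1 = 1.033 × 7.98 = 8.242 h.
Leg 2: γ = 1/√(1 − 0.851²) = 1/√0.2758 = 1.904; Δt_2 = 1.904 × 36.1 = 68.74 h.
Leg 3: γ = 1/√(1 − 0.458²) = 1/√0.7902 = 1.125; Δt_3 = 1.125 × 33.0 = 37.12 h.
Leg 4: γ = 1/√(1 − 0.9270²) = 1/√0.1407 = 2.666; Δt_4 = 2.666 × 4.99 = 13.30 h.
Total: 8.242 + 68.74 + 37.12 + 13.30 h.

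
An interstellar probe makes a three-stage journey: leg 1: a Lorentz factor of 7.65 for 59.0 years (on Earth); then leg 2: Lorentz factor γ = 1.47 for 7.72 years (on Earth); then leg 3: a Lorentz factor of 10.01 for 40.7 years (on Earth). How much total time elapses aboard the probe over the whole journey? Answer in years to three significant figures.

τ = 17.0 years

Leg 1: γ = 7.65; τ_1 = 59.0/7.650 = 7.712 years.
Leg 2: γ = 1.47; τ_2 = 7.72/1.470 = 5.252 years.
Leg 3: γ = 10.01; τ_3 = 40.7/10.01 = 4.066 years.
Total: 7.712 + 5.252 + 4.066 years.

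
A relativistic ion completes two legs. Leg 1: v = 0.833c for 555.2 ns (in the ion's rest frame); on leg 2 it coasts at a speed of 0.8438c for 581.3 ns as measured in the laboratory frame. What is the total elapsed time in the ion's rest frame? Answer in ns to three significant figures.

τ = 867 ns

Leg 1: 555.2 ns is already measured in the ion's rest frame.
Leg 2: γ = 1/√(1 − 0.8438²) = 1/√0.2880 = 1.863; τ_2 = 581.3/1.863 = 312.0 ns.
Total: 555.2 + 312.0 ns.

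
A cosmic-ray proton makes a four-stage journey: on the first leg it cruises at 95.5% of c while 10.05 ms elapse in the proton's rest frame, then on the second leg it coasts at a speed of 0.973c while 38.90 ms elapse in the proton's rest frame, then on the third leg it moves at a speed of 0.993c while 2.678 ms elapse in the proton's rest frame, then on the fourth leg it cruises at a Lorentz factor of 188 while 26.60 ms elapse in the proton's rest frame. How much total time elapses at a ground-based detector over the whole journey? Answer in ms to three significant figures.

Δt = 5230 ms

Leg 1: β = 0.955; γ = 1/√(1 − 0.955²) = 1/√0.08798 = 3.371; Δt_1 = 3.371 × 10.05 = 33.88 ms.
Leg 2: γ = 1/√(1 − 0.973²) = 1/√0.05327 = 4.333; Δt_2 = 4.333 × 38.90 = 168.5 ms.
Leg 3: γ = 1/√(1 − 0.993²) = 1/√0.01395 = 8.466; Δt_3 = 8.466 × 2.678 = 22.67 ms.
Leg 4: γ = 188; Δt_4 = 188.0 × 26.60 = 5001 ms.
Total: 33.88 + 168.5 + 22.67 + 5001 ms.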